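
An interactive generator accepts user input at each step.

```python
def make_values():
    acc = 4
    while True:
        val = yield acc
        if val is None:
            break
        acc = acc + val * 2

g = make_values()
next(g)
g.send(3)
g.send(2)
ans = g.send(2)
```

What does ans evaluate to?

Step 1: next() -> yield acc=4.
Step 2: send(3) -> val=3, acc = 4 + 3*2 = 10, yield 10.
Step 3: send(2) -> val=2, acc = 10 + 2*2 = 14, yield 14.
Step 4: send(2) -> val=2, acc = 14 + 2*2 = 18, yield 18.
Therefore ans = 18.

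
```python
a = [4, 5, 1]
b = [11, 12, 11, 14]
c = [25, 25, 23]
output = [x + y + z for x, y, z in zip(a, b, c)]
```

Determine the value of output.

Step 1: zip three lists (truncates to shortest, len=3):
  4 + 11 + 25 = 40
  5 + 12 + 25 = 42
  1 + 11 + 23 = 35
Therefore output = [40, 42, 35].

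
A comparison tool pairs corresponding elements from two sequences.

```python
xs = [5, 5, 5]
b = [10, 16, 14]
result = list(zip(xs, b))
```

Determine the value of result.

Step 1: zip pairs elements at same index:
  Index 0: (5, 10)
  Index 1: (5, 16)
  Index 2: (5, 14)
Therefore result = [(5, 10), (5, 16), (5, 14)].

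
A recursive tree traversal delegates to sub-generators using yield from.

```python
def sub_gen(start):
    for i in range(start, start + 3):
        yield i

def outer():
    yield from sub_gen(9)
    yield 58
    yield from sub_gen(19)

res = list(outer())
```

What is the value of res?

Step 1: outer() delegates to sub_gen(9):
  yield 9
  yield 10
  yield 11
Step 2: yield 58
Step 3: Delegates to sub_gen(19):
  yield 19
  yield 20
  yield 21
Therefore res = [9, 10, 11, 58, 19, 20, 21].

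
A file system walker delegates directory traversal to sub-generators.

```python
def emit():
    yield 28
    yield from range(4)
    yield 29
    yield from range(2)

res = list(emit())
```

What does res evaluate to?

Step 1: Trace yields in order:
  yield 28
  yield 0
  yield 1
  yield 2
  yield 3
  yield 29
  yield 0
  yield 1
Therefore res = [28, 0, 1, 2, 3, 29, 0, 1].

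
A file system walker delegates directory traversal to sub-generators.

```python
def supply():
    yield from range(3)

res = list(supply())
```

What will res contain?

Step 1: yield from delegates to the iterable, yielding each element.
Step 2: Collected values: [0, 1, 2].
Therefore res = [0, 1, 2].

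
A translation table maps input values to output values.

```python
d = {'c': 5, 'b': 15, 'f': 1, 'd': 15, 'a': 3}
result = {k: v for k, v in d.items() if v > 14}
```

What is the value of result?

Step 1: Filter items where value > 14:
  'c': 5 <= 14: removed
  'b': 15 > 14: kept
  'f': 1 <= 14: removed
  'd': 15 > 14: kept
  'a': 3 <= 14: removed
Therefore result = {'b': 15, 'd': 15}.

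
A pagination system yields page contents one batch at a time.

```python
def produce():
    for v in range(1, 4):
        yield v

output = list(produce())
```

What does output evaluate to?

Step 1: The generator yields each value from range(1, 4).
Step 2: list() consumes all yields: [1, 2, 3].
Therefore output = [1, 2, 3].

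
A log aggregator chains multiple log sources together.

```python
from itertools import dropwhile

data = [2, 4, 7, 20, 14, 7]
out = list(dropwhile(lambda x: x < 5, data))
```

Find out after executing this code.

Step 1: dropwhile drops elements while < 5:
  2 < 5: dropped
  4 < 5: dropped
  7: kept (dropping stopped)
Step 2: Remaining elements kept regardless of condition.
Therefore out = [7, 20, 14, 7].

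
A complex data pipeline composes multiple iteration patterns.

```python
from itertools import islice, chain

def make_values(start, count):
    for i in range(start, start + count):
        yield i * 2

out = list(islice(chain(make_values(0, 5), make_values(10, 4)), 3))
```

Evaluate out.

Step 1: make_values(0, 5) yields [0, 2, 4, 6, 8].
Step 2: make_values(10, 4) yields [20, 22, 24, 26].
Step 3: chain concatenates: [0, 2, 4, 6, 8, 20, 22, 24, 26].
Step 4: islice takes first 3: [0, 2, 4].
Therefore out = [0, 2, 4].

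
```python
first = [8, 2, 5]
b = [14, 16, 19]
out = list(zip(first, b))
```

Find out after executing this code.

Step 1: zip pairs elements at same index:
  Index 0: (8, 14)
  Index 1: (2, 16)
  Index 2: (5, 19)
Therefore out = [(8, 14), (2, 16), (5, 19)].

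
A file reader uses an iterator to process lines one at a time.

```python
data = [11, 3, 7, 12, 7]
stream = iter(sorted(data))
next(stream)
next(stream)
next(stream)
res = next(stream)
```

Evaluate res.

Step 1: sorted([11, 3, 7, 12, 7]) = [3, 7, 7, 11, 12].
Step 2: Create iterator and skip 3 elements.
Step 3: next() returns 11.
Therefore res = 11.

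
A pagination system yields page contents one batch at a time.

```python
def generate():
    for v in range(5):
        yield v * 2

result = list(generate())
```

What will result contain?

Step 1: For each v in range(5), yield v * 2:
  v=0: yield 0 * 2 = 0
  v=1: yield 1 * 2 = 2
  v=2: yield 2 * 2 = 4
  v=3: yield 3 * 2 = 6
  v=4: yield 4 * 2 = 8
Therefore result = [0, 2, 4, 6, 8].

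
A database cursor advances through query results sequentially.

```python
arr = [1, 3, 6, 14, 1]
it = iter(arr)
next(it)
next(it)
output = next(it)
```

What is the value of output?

Step 1: Create iterator over [1, 3, 6, 14, 1].
Step 2: next() consumes 1.
Step 3: next() consumes 3.
Step 4: next() returns 6.
Therefore output = 6.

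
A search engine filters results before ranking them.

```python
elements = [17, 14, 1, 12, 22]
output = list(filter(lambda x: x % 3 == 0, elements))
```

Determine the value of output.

Step 1: Filter elements divisible by 3:
  17 % 3 = 2: removed
  14 % 3 = 2: removed
  1 % 3 = 1: removed
  12 % 3 = 0: kept
  22 % 3 = 1: removed
Therefore output = [12].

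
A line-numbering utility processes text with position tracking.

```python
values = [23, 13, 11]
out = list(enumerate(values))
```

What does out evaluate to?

Step 1: enumerate pairs each element with its index:
  (0, 23)
  (1, 13)
  (2, 11)
Therefore out = [(0, 23), (1, 13), (2, 11)].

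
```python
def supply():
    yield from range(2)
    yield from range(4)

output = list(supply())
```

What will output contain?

Step 1: Trace yields in order:
  yield 0
  yield 1
  yield 0
  yield 1
  yield 2
  yield 3
Therefore output = [0, 1, 0, 1, 2, 3].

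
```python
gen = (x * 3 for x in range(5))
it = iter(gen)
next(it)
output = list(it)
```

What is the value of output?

Step 1: Generator produces [0, 3, 6, 9, 12].
Step 2: next(it) consumes first element (0).
Step 3: list(it) collects remaining: [3, 6, 9, 12].
Therefore output = [3, 6, 9, 12].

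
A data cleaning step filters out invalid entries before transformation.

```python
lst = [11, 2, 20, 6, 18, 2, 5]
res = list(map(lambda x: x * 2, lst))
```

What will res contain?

Step 1: Apply lambda x: x * 2 to each element:
  11 -> 22
  2 -> 4
  20 -> 40
  6 -> 12
  18 -> 36
  2 -> 4
  5 -> 10
Therefore res = [22, 4, 40, 12, 36, 4, 10].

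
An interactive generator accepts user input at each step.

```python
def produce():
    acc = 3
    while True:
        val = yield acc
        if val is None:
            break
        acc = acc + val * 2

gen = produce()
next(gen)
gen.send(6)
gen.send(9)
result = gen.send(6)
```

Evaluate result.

Step 1: next() -> yield acc=3.
Step 2: send(6) -> val=6, acc = 3 + 6*2 = 15, yield 15.
Step 3: send(9) -> val=9, acc = 15 + 9*2 = 33, yield 33.
Step 4: send(6) -> val=6, acc = 33 + 6*2 = 45, yield 45.
Therefore result = 45.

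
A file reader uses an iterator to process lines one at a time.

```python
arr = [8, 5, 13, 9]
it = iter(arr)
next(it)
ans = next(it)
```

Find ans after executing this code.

Step 1: Create iterator over [8, 5, 13, 9].
Step 2: next() consumes 8.
Step 3: next() returns 5.
Therefore ans = 5.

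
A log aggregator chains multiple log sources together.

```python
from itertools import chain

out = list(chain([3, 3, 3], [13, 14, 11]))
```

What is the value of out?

Step 1: chain() concatenates iterables: [3, 3, 3] + [13, 14, 11].
Therefore out = [3, 3, 3, 13, 14, 11].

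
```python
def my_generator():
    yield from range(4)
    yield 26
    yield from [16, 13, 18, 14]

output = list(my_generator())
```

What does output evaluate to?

Step 1: Trace yields in order:
  yield 0
  yield 1
  yield 2
  yield 3
  yield 26
  yield 16
  yield 13
  yield 18
  yield 14
Therefore output = [0, 1, 2, 3, 26, 16, 13, 18, 14].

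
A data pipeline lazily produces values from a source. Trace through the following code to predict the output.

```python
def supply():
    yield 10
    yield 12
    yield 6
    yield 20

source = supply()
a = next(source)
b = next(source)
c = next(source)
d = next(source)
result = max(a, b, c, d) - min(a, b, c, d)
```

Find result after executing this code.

Step 1: Create generator and consume all values:
  a = next(source) = 10
  b = next(source) = 12
  c = next(source) = 6
  d = next(source) = 20
Step 2: max = 20, min = 6, result = 20 - 6 = 14.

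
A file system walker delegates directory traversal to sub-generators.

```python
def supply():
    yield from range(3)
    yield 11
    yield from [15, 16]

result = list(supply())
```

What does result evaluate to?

Step 1: Trace yields in order:
  yield 0
  yield 1
  yield 2
  yield 11
  yield 15
  yield 16
Therefore result = [0, 1, 2, 11, 15, 16].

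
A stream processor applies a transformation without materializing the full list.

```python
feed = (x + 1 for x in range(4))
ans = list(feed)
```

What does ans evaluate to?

Step 1: For each x in range(4), compute x+1:
  x=0: 0+1 = 1
  x=1: 1+1 = 2
  x=2: 2+1 = 3
  x=3: 3+1 = 4
Therefore ans = [1, 2, 3, 4].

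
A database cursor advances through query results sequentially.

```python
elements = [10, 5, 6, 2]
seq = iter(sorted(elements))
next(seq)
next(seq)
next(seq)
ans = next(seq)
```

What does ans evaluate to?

Step 1: sorted([10, 5, 6, 2]) = [2, 5, 6, 10].
Step 2: Create iterator and skip 3 elements.
Step 3: next() returns 10.
Therefore ans = 10.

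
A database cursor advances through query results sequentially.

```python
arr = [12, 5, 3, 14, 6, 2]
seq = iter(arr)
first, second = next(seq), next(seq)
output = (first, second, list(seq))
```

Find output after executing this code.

Step 1: Create iterator over [12, 5, 3, 14, 6, 2].
Step 2: first = 12, second = 5.
Step 3: Remaining elements: [3, 14, 6, 2].
Therefore output = (12, 5, [3, 14, 6, 2]).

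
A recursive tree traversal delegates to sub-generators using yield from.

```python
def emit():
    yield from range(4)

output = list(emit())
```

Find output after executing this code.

Step 1: yield from delegates to the iterable, yielding each element.
Step 2: Collected values: [0, 1, 2, 3].
Therefore output = [0, 1, 2, 3].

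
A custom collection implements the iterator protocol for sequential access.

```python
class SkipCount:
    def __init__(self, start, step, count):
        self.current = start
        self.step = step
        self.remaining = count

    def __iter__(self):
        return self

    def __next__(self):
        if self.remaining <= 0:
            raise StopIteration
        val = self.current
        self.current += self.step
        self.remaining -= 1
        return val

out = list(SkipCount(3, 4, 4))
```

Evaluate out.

Step 1: SkipCount starts at 3, increments by 4, for 4 steps:
  Yield 3, then current += 4
  Yield 7, then current += 4
  Yield 11, then current += 4
  Yield 15, then current += 4
Therefore out = [3, 7, 11, 15].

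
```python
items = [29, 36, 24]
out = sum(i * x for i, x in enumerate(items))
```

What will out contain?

Step 1: Compute i * x for each (i, x) in enumerate([29, 36, 24]):
  i=0, x=29: 0*29 = 0
  i=1, x=36: 1*36 = 36
  i=2, x=24: 2*24 = 48
Step 2: sum = 0 + 36 + 48 = 84.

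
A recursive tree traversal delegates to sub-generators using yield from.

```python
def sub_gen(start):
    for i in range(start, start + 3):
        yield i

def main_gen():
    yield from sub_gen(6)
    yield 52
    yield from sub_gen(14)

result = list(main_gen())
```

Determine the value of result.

Step 1: main_gen() delegates to sub_gen(6):
  yield 6
  yield 7
  yield 8
Step 2: yield 52
Step 3: Delegates to sub_gen(14):
  yield 14
  yield 15
  yield 16
Therefore result = [6, 7, 8, 52, 14, 15, 16].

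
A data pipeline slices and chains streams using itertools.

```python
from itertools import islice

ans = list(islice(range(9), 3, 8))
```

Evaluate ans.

Step 1: islice(range(9), 3, 8) takes elements at indices [3, 8).
Step 2: Elements: [3, 4, 5, 6, 7].
Therefore ans = [3, 4, 5, 6, 7].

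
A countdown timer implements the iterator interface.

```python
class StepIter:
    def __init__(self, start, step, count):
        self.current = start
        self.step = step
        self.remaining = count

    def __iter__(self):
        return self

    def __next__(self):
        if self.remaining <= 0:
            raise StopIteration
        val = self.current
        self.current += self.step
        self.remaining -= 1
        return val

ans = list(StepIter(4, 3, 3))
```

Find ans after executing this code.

Step 1: StepIter starts at 4, increments by 3, for 3 steps:
  Yield 4, then current += 3
  Yield 7, then current += 3
  Yield 10, then current += 3
Therefore ans = [4, 7, 10].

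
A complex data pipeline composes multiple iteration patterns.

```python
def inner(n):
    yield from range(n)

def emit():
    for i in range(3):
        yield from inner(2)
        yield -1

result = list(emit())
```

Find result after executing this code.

Step 1: For each i in range(3):
  i=0: yield from inner(2) -> [0, 1], then yield -1
  i=1: yield from inner(2) -> [0, 1], then yield -1
  i=2: yield from inner(2) -> [0, 1], then yield -1
Therefore result = [0, 1, -1, 0, 1, -1, 0, 1, -1].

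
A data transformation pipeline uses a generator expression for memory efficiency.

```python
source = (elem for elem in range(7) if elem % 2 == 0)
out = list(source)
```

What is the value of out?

Step 1: Filter range(7) keeping only even values:
  elem=0: even, included
  elem=1: odd, excluded
  elem=2: even, included
  elem=3: odd, excluded
  elem=4: even, included
  elem=5: odd, excluded
  elem=6: even, included
Therefore out = [0, 2, 4, 6].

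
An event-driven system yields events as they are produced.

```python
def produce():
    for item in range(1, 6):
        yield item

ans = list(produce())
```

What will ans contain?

Step 1: The generator yields each value from range(1, 6).
Step 2: list() consumes all yields: [1, 2, 3, 4, 5].
Therefore ans = [1, 2, 3, 4, 5].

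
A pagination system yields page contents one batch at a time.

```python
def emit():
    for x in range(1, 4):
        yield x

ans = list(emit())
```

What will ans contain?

Step 1: The generator yields each value from range(1, 4).
Step 2: list() consumes all yields: [1, 2, 3].
Therefore ans = [1, 2, 3].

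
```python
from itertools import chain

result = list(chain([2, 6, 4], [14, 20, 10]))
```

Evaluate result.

Step 1: chain() concatenates iterables: [2, 6, 4] + [14, 20, 10].
Therefore result = [2, 6, 4, 14, 20, 10].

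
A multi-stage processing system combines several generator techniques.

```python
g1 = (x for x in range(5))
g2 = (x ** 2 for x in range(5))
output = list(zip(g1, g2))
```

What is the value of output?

Step 1: g1 produces [0, 1, 2, 3, 4].
Step 2: g2 produces [0, 1, 4, 9, 16].
Step 3: zip pairs them: [(0, 0), (1, 1), (2, 4), (3, 9), (4, 16)].
Therefore output = [(0, 0), (1, 1), (2, 4), (3, 9), (4, 16)].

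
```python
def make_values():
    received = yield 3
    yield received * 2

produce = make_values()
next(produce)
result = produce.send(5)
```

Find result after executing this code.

Step 1: next(produce) advances to first yield, producing 3.
Step 2: send(5) resumes, received = 5.
Step 3: yield received * 2 = 5 * 2 = 10.
Therefore result = 10.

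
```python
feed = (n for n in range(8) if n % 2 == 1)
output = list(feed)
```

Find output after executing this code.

Step 1: Filter range(8) keeping only odd values:
  n=0: even, excluded
  n=1: odd, included
  n=2: even, excluded
  n=3: odd, included
  n=4: even, excluded
  n=5: odd, included
  n=6: even, excluded
  n=7: odd, included
Therefore output = [1, 3, 5, 7].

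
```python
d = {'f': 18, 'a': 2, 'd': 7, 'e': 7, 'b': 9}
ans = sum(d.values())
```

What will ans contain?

Step 1: d.values() = [18, 2, 7, 7, 9].
Step 2: sum = 43.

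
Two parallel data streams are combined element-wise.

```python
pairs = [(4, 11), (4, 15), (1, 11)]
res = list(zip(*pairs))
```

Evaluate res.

Step 1: zip(*pairs) transposes: unzips [(4, 11), (4, 15), (1, 11)] into separate sequences.
Step 2: First elements: (4, 4, 1), second elements: (11, 15, 11).
Therefore res = [(4, 4, 1), (11, 15, 11)].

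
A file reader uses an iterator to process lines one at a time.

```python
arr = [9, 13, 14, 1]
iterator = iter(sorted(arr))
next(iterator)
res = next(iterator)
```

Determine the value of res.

Step 1: sorted([9, 13, 14, 1]) = [1, 9, 13, 14].
Step 2: Create iterator and skip 1 elements.
Step 3: next() returns 9.
Therefore res = 9.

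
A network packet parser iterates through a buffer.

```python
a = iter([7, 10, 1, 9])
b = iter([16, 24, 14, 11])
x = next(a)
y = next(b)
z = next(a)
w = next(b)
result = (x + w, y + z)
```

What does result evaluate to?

Step 1: a iterates [7, 10, 1, 9], b iterates [16, 24, 14, 11].
Step 2: x = next(a) = 7, y = next(b) = 16.
Step 3: z = next(a) = 10, w = next(b) = 24.
Step 4: result = (7 + 24, 16 + 10) = (31, 26).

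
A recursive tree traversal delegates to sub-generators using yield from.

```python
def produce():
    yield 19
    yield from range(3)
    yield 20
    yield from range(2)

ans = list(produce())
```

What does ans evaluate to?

Step 1: Trace yields in order:
  yield 19
  yield 0
  yield 1
  yield 2
  yield 20
  yield 0
  yield 1
Therefore ans = [19, 0, 1, 2, 20, 0, 1].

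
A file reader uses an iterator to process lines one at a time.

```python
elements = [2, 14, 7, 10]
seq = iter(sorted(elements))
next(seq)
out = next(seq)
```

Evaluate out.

Step 1: sorted([2, 14, 7, 10]) = [2, 7, 10, 14].
Step 2: Create iterator and skip 1 elements.
Step 3: next() returns 7.
Therefore out = 7.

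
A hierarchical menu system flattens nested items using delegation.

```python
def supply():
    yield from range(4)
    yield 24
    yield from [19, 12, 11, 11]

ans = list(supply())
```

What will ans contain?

Step 1: Trace yields in order:
  yield 0
  yield 1
  yield 2
  yield 3
  yield 24
  yield 19
  yield 12
  yield 11
  yield 11
Therefore ans = [0, 1, 2, 3, 24, 19, 12, 11, 11].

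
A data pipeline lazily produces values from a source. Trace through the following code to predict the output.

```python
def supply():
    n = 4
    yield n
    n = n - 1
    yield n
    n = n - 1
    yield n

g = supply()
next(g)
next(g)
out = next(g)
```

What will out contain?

Step 1: Trace through generator execution:
  Yield 1: n starts at 4, yield 4
  Yield 2: n = 4 - 1 = 3, yield 3
  Yield 3: n = 3 - 1 = 2, yield 2
Step 2: First next() gets 4, second next() gets the second value, third next() yields 2.
Therefore out = 2.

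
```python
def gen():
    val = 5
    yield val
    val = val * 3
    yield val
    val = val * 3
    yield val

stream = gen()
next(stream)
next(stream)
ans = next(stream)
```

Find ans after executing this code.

Step 1: Trace through generator execution:
  Yield 1: val starts at 5, yield 5
  Yield 2: val = 5 * 3 = 15, yield 15
  Yield 3: val = 15 * 3 = 45, yield 45
Step 2: First next() gets 5, second next() gets the second value, third next() yields 45.
Therefore ans = 45.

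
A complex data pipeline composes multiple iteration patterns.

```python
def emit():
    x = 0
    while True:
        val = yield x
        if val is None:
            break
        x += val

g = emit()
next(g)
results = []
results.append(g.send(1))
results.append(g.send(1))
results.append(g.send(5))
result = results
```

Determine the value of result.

Step 1: next(g) -> yield 0.
Step 2: send(1) -> x = 1, yield 1.
Step 3: send(1) -> x = 2, yield 2.
Step 4: send(5) -> x = 7, yield 7.
Therefore result = [1, 2, 7].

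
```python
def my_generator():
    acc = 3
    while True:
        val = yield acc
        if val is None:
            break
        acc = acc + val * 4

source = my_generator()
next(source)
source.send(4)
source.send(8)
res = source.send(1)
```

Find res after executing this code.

Step 1: next() -> yield acc=3.
Step 2: send(4) -> val=4, acc = 3 + 4*4 = 19, yield 19.
Step 3: send(8) -> val=8, acc = 19 + 8*4 = 51, yield 51.
Step 4: send(1) -> val=1, acc = 51 + 1*4 = 55, yield 55.
Therefore res = 55.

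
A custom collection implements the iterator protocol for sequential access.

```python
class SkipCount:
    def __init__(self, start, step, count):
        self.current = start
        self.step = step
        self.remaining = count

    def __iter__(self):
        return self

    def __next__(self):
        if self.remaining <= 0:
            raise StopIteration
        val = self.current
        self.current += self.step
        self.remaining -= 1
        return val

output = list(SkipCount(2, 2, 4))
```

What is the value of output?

Step 1: SkipCount starts at 2, increments by 2, for 4 steps:
  Yield 2, then current += 2
  Yield 4, then current += 2
  Yield 6, then current += 2
  Yield 8, then current += 2
Therefore output = [2, 4, 6, 8].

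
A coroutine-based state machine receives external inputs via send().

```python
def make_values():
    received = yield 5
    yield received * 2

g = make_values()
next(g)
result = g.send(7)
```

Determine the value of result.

Step 1: next(g) advances to first yield, producing 5.
Step 2: send(7) resumes, received = 7.
Step 3: yield received * 2 = 7 * 2 = 14.
Therefore result = 14.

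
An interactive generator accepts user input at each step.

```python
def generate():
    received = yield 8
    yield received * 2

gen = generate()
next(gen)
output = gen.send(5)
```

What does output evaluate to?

Step 1: next(gen) advances to first yield, producing 8.
Step 2: send(5) resumes, received = 5.
Step 3: yield received * 2 = 5 * 2 = 10.
Therefore output = 10.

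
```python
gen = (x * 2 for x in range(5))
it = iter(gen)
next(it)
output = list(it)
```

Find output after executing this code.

Step 1: Generator produces [0, 2, 4, 6, 8].
Step 2: next(it) consumes first element (0).
Step 3: list(it) collects remaining: [2, 4, 6, 8].
Therefore output = [2, 4, 6, 8].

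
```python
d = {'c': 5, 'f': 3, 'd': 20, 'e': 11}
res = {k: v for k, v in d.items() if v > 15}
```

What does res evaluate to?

Step 1: Filter items where value > 15:
  'c': 5 <= 15: removed
  'f': 3 <= 15: removed
  'd': 20 > 15: kept
  'e': 11 <= 15: removed
Therefore res = {'d': 20}.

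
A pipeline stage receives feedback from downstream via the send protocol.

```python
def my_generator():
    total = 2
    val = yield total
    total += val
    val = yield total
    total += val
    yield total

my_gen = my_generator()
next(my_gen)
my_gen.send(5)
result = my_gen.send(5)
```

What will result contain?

Step 1: next() -> yield total=2.
Step 2: send(5) -> val=5, total = 2+5 = 7, yield 7.
Step 3: send(5) -> val=5, total = 7+5 = 12, yield 12.
Therefore result = 12.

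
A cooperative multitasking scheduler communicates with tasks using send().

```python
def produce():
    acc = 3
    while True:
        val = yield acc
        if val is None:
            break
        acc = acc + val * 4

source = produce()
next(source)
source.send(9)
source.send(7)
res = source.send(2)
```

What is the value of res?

Step 1: next() -> yield acc=3.
Step 2: send(9) -> val=9, acc = 3 + 9*4 = 39, yield 39.
Step 3: send(7) -> val=7, acc = 39 + 7*4 = 67, yield 67.
Step 4: send(2) -> val=2, acc = 67 + 2*4 = 75, yield 75.
Therefore res = 75.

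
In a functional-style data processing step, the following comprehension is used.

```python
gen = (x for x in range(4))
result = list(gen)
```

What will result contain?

Step 1: Generator expression iterates range(4): [0, 1, 2, 3].
Step 2: list() collects all values.
Therefore result = [0, 1, 2, 3].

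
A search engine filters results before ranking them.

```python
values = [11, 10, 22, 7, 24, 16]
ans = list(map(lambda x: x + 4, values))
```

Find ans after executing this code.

Step 1: Apply lambda x: x + 4 to each element:
  11 -> 15
  10 -> 14
  22 -> 26
  7 -> 11
  24 -> 28
  16 -> 20
Therefore ans = [15, 14, 26, 11, 28, 20].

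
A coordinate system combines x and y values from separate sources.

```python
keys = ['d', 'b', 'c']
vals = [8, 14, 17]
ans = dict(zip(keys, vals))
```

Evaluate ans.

Step 1: zip pairs keys with values:
  'd' -> 8
  'b' -> 14
  'c' -> 17
Therefore ans = {'d': 8, 'b': 14, 'c': 17}.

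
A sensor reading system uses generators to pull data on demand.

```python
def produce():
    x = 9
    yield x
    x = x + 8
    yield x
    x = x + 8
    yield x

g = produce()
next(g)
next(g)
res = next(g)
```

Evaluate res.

Step 1: Trace through generator execution:
  Yield 1: x starts at 9, yield 9
  Yield 2: x = 9 + 8 = 17, yield 17
  Yield 3: x = 17 + 8 = 25, yield 25
Step 2: First next() gets 9, second next() gets the second value, third next() yields 25.
Therefore res = 25.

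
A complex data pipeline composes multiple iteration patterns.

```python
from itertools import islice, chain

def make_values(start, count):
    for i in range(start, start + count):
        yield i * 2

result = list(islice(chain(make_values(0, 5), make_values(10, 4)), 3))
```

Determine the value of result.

Step 1: make_values(0, 5) yields [0, 2, 4, 6, 8].
Step 2: make_values(10, 4) yields [20, 22, 24, 26].
Step 3: chain concatenates: [0, 2, 4, 6, 8, 20, 22, 24, 26].
Step 4: islice takes first 3: [0, 2, 4].
Therefore result = [0, 2, 4].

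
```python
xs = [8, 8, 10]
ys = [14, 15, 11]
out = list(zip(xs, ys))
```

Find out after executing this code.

Step 1: zip pairs elements at same index:
  Index 0: (8, 14)
  Index 1: (8, 15)
  Index 2: (10, 11)
Therefore out = [(8, 14), (8, 15), (10, 11)].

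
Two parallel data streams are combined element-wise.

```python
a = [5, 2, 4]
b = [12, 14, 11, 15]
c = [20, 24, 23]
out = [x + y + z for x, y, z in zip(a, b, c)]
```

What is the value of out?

Step 1: zip three lists (truncates to shortest, len=3):
  5 + 12 + 20 = 37
  2 + 14 + 24 = 40
  4 + 11 + 23 = 38
Therefore out = [37, 40, 38].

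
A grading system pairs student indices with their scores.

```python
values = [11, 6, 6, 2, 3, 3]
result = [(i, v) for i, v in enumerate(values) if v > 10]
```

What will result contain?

Step 1: Filter enumerate([11, 6, 6, 2, 3, 3]) keeping v > 10:
  (0, 11): 11 > 10, included
  (1, 6): 6 <= 10, excluded
  (2, 6): 6 <= 10, excluded
  (3, 2): 2 <= 10, excluded
  (4, 3): 3 <= 10, excluded
  (5, 3): 3 <= 10, excluded
Therefore result = [(0, 11)].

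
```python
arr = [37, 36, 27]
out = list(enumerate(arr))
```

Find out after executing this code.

Step 1: enumerate pairs each element with its index:
  (0, 37)
  (1, 36)
  (2, 27)
Therefore out = [(0, 37), (1, 36), (2, 27)].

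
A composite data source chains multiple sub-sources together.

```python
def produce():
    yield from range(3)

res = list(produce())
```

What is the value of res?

Step 1: yield from delegates to the iterable, yielding each element.
Step 2: Collected values: [0, 1, 2].
Therefore res = [0, 1, 2].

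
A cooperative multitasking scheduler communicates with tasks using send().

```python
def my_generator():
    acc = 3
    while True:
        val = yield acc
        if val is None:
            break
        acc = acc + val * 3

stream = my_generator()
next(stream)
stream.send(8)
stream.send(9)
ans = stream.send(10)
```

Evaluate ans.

Step 1: next() -> yield acc=3.
Step 2: send(8) -> val=8, acc = 3 + 8*3 = 27, yield 27.
Step 3: send(9) -> val=9, acc = 27 + 9*3 = 54, yield 54.
Step 4: send(10) -> val=10, acc = 54 + 10*3 = 84, yield 84.
Therefore ans = 84.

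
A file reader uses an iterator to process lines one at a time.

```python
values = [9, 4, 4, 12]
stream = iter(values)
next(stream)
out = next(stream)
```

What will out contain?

Step 1: Create iterator over [9, 4, 4, 12].
Step 2: next() consumes 9.
Step 3: next() returns 4.
Therefore out = 4.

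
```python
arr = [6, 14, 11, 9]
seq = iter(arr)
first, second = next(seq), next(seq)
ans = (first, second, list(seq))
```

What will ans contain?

Step 1: Create iterator over [6, 14, 11, 9].
Step 2: first = 6, second = 14.
Step 3: Remaining elements: [11, 9].
Therefore ans = (6, 14, [11, 9]).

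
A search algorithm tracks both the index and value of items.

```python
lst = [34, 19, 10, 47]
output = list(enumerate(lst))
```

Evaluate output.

Step 1: enumerate pairs each element with its index:
  (0, 34)
  (1, 19)
  (2, 10)
  (3, 47)
Therefore output = [(0, 34), (1, 19), (2, 10), (3, 47)].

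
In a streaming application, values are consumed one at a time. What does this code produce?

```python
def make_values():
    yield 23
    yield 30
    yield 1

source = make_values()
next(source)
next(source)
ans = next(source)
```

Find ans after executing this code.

Step 1: make_values() creates a generator.
Step 2: next(source) yields 23 (consumed and discarded).
Step 3: next(source) yields 30 (consumed and discarded).
Step 4: next(source) yields 1, assigned to ans.
Therefore ans = 1.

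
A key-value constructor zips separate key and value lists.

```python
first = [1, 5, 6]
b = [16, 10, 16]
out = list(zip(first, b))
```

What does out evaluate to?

Step 1: zip pairs elements at same index:
  Index 0: (1, 16)
  Index 1: (5, 10)
  Index 2: (6, 16)
Therefore out = [(1, 16), (5, 10), (6, 16)].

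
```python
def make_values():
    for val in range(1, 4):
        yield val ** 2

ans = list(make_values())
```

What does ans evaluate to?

Step 1: For each val in range(1, 4), yield val**2:
  val=1: yield 1**2 = 1
  val=2: yield 2**2 = 4
  val=3: yield 3**2 = 9
Therefore ans = [1, 4, 9].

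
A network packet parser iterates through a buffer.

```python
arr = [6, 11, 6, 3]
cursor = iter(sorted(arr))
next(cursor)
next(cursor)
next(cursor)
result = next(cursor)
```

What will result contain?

Step 1: sorted([6, 11, 6, 3]) = [3, 6, 6, 11].
Step 2: Create iterator and skip 3 elements.
Step 3: next() returns 11.
Therefore result = 11.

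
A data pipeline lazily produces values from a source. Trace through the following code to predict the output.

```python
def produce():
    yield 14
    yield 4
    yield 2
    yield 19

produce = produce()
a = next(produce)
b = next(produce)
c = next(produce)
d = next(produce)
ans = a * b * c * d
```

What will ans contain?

Step 1: Create generator and consume all values:
  a = next(produce) = 14
  b = next(produce) = 4
  c = next(produce) = 2
  d = next(produce) = 19
Step 2: ans = 14 * 4 * 2 * 19 = 2128.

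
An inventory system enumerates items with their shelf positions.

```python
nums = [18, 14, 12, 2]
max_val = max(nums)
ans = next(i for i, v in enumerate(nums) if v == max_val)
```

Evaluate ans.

Step 1: max([18, 14, 12, 2]) = 18.
Step 2: Find first index where value == 18:
  Index 0: 18 == 18, found!
Therefore ans = 0.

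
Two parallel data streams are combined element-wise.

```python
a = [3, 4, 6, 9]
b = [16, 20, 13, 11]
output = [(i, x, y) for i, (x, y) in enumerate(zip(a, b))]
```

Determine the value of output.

Step 1: enumerate(zip(a, b)) gives index with paired elements:
  i=0: (3, 16)
  i=1: (4, 20)
  i=2: (6, 13)
  i=3: (9, 11)
Therefore output = [(0, 3, 16), (1, 4, 20), (2, 6, 13), (3, 9, 11)].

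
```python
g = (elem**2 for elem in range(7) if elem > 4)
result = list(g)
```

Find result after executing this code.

Step 1: For range(7), keep elem > 4, then square:
  elem=0: 0 <= 4, excluded
  elem=1: 1 <= 4, excluded
  elem=2: 2 <= 4, excluded
  elem=3: 3 <= 4, excluded
  elem=4: 4 <= 4, excluded
  elem=5: 5 > 4, yield 5**2 = 25
  elem=6: 6 > 4, yield 6**2 = 36
Therefore result = [25, 36].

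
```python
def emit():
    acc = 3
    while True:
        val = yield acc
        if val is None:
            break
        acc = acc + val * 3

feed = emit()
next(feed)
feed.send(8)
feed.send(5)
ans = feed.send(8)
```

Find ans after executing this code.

Step 1: next() -> yield acc=3.
Step 2: send(8) -> val=8, acc = 3 + 8*3 = 27, yield 27.
Step 3: send(5) -> val=5, acc = 27 + 5*3 = 42, yield 42.
Step 4: send(8) -> val=8, acc = 42 + 8*3 = 66, yield 66.
Therefore ans = 66.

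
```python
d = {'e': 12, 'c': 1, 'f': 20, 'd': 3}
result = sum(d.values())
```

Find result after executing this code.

Step 1: d.values() = [12, 1, 20, 3].
Step 2: sum = 36.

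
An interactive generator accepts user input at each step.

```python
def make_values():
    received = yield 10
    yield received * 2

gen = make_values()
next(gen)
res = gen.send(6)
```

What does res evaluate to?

Step 1: next(gen) advances to first yield, producing 10.
Step 2: send(6) resumes, received = 6.
Step 3: yield received * 2 = 6 * 2 = 12.
Therefore res = 12.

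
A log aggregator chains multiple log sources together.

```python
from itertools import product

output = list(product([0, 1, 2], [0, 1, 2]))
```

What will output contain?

Step 1: product([0, 1, 2], [0, 1, 2]) gives all pairs:
  (0, 0)
  (0, 1)
  (0, 2)
  (1, 0)
  (1, 1)
  (1, 2)
  (2, 0)
  (2, 1)
  (2, 2)
Therefore output = [(0, 0), (0, 1), (0, 2), (1, 0), (1, 1), (1, 2), (2, 0), (2, 1), (2, 2)].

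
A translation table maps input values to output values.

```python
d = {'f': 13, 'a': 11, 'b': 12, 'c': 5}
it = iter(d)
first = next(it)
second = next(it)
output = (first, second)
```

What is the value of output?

Step 1: iter(d) iterates over keys: ['f', 'a', 'b', 'c'].
Step 2: first = next(it) = 'f', second = next(it) = 'a'.
Therefore output = ('f', 'a').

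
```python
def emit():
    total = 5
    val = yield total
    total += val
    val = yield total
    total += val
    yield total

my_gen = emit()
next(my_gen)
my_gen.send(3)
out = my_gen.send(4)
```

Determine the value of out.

Step 1: next() -> yield total=5.
Step 2: send(3) -> val=3, total = 5+3 = 8, yield 8.
Step 3: send(4) -> val=4, total = 8+4 = 12, yield 12.
Therefore out = 12.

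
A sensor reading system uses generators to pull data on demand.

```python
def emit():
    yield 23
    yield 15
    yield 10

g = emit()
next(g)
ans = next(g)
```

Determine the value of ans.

Step 1: emit() creates a generator.
Step 2: next(g) yields 23 (consumed and discarded).
Step 3: next(g) yields 15, assigned to ans.
Therefore ans = 15.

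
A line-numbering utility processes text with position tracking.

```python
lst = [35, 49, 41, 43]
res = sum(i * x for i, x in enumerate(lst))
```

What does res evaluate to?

Step 1: Compute i * x for each (i, x) in enumerate([35, 49, 41, 43]):
  i=0, x=35: 0*35 = 0
  i=1, x=49: 1*49 = 49
  i=2, x=41: 2*41 = 82
  i=3, x=43: 3*43 = 129
Step 2: sum = 0 + 49 + 82 + 129 = 260.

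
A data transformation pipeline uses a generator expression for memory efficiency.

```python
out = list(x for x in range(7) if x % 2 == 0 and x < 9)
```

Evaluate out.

Step 1: Filter range(7) where x % 2 == 0 and x < 9:
  x=0: both conditions met, included
  x=1: excluded (1 % 2 != 0)
  x=2: both conditions met, included
  x=3: excluded (3 % 2 != 0)
  x=4: both conditions met, included
  x=5: excluded (5 % 2 != 0)
  x=6: both conditions met, included
Therefore out = [0, 2, 4, 6].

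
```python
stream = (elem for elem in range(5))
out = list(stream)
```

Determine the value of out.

Step 1: Generator expression iterates range(5): [0, 1, 2, 3, 4].
Step 2: list() collects all values.
Therefore out = [0, 1, 2, 3, 4].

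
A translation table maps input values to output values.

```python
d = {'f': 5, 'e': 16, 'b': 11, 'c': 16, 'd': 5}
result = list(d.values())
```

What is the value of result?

Step 1: d.values() returns the dictionary values in insertion order.
Therefore result = [5, 16, 11, 16, 5].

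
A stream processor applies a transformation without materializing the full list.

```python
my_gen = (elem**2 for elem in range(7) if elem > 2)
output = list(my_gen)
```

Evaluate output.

Step 1: For range(7), keep elem > 2, then square:
  elem=0: 0 <= 2, excluded
  elem=1: 1 <= 2, excluded
  elem=2: 2 <= 2, excluded
  elem=3: 3 > 2, yield 3**2 = 9
  elem=4: 4 > 2, yield 4**2 = 16
  elem=5: 5 > 2, yield 5**2 = 25
  elem=6: 6 > 2, yield 6**2 = 36
Therefore output = [9, 16, 25, 36].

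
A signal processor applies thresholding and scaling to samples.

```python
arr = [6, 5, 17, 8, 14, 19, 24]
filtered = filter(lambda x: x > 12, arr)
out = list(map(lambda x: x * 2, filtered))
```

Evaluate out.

Step 1: Filter arr for elements > 12:
  6: removed
  5: removed
  17: kept
  8: removed
  14: kept
  19: kept
  24: kept
Step 2: Map x * 2 on filtered [17, 14, 19, 24]:
  17 -> 34
  14 -> 28
  19 -> 38
  24 -> 48
Therefore out = [34, 28, 38, 48].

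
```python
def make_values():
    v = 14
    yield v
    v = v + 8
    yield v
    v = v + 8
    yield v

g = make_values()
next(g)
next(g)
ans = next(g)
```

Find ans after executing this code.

Step 1: Trace through generator execution:
  Yield 1: v starts at 14, yield 14
  Yield 2: v = 14 + 8 = 22, yield 22
  Yield 3: v = 22 + 8 = 30, yield 30
Step 2: First next() gets 14, second next() gets the second value, third next() yields 30.
Therefore ans = 30.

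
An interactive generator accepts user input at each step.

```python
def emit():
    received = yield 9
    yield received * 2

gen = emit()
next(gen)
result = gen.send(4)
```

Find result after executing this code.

Step 1: next(gen) advances to first yield, producing 9.
Step 2: send(4) resumes, received = 4.
Step 3: yield received * 2 = 4 * 2 = 8.
Therefore result = 8.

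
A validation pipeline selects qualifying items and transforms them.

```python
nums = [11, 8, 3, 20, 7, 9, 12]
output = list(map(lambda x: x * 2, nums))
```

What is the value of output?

Step 1: Apply lambda x: x * 2 to each element:
  11 -> 22
  8 -> 16
  3 -> 6
  20 -> 40
  7 -> 14
  9 -> 18
  12 -> 24
Therefore output = [22, 16, 6, 40, 14, 18, 24].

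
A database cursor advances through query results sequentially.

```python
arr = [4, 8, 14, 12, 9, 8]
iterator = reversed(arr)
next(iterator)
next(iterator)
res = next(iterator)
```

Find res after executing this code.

Step 1: reversed([4, 8, 14, 12, 9, 8]) gives iterator: [8, 9, 12, 14, 8, 4].
Step 2: First next() = 8, second next() = 9.
Step 3: Third next() = 12.
Therefore res = 12.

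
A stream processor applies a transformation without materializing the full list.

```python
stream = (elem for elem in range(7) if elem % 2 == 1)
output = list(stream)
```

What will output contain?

Step 1: Filter range(7) keeping only odd values:
  elem=0: even, excluded
  elem=1: odd, included
  elem=2: even, excluded
  elem=3: odd, included
  elem=4: even, excluded
  elem=5: odd, included
  elem=6: even, excluded
Therefore output = [1, 3, 5].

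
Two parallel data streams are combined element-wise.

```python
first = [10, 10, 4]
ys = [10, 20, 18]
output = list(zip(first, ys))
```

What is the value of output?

Step 1: zip pairs elements at same index:
  Index 0: (10, 10)
  Index 1: (10, 20)
  Index 2: (4, 18)
Therefore output = [(10, 10), (10, 20), (4, 18)].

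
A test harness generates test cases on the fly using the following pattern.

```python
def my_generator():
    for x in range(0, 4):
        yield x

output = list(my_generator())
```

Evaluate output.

Step 1: The generator yields each value from range(0, 4).
Step 2: list() consumes all yields: [0, 1, 2, 3].
Therefore output = [0, 1, 2, 3].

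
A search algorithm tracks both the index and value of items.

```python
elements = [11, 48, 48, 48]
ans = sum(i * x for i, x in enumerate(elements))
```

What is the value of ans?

Step 1: Compute i * x for each (i, x) in enumerate([11, 48, 48, 48]):
  i=0, x=11: 0*11 = 0
  i=1, x=48: 1*48 = 48
  i=2, x=48: 2*48 = 96
  i=3, x=48: 3*48 = 144
Step 2: sum = 0 + 48 + 96 + 144 = 288.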